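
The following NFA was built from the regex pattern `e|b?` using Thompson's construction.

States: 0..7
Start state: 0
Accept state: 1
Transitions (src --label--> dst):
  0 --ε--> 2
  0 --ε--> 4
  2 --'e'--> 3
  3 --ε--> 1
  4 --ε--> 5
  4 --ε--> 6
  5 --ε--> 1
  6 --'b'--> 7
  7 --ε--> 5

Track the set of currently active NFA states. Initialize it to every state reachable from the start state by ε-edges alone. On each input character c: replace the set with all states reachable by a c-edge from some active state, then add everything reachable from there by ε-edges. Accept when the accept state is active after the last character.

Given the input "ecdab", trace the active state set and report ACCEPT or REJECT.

S₀ = ε-closure({0}) = {0,1,2,4,5,6}
'e' @ 1: {1,3}  [accepting]
'c' @ 2: {}  — no active states
rest 'dab' ignored (set empty)
end set {} — state 1 not in

Answer: REJECT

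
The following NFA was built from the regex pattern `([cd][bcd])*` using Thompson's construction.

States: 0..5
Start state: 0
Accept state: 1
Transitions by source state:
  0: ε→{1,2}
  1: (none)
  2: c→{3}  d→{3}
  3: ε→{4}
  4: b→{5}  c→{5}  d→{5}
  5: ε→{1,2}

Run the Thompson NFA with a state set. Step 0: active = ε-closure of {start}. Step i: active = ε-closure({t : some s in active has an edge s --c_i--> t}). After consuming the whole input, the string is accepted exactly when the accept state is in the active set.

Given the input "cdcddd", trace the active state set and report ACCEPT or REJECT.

initial (ε-close {0}): {0,1,2}
'c' @ 1: {3,4}
'd' @ 2: {1,2,5}  (accept∈set)
'c' @ 3: {3,4}
'd' @ 4: {1,2,5}  (accept∈set)
'd' @ 5: {3,4}
'd' @ 6: {1,2,5}  (accept∈set)
after full input: {1,2,5}  (accept=1 in)

Answer: ACCEPT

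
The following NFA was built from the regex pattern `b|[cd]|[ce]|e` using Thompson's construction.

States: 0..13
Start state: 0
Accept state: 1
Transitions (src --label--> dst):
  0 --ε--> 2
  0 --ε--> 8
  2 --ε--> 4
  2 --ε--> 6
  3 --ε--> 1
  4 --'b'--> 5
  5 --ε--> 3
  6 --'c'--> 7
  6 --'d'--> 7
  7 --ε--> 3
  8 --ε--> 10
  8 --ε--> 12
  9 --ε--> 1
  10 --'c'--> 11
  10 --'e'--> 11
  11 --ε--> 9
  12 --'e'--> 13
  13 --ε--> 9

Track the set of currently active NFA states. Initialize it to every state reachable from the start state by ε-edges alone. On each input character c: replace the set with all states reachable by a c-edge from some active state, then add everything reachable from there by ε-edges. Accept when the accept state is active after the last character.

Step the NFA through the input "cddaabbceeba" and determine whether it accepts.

Answer: REJECT

Derivation:
S₀ = ε-closure({0}) = {0,2,4,6,8,10,12}
'c' @ 1: {1,3,7,9,11}  ✓accept
'd' @ 2: {}  — no active states
rest 'daabbceeba' ignored (set empty)
final: {}; accept 1 not in set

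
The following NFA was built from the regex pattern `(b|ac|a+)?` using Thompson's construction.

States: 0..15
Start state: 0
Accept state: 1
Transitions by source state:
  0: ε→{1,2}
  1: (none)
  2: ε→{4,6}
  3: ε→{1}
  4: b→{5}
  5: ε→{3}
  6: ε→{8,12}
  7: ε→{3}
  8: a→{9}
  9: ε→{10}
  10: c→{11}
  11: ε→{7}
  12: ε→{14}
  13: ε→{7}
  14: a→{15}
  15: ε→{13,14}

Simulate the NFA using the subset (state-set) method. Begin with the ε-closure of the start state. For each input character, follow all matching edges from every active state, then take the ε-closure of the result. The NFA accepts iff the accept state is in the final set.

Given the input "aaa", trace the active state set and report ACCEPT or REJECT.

Answer: ACCEPT

Steps:
S₀ = ε-closure({0}) = {0,1,2,4,6,8,12,14}
'a' @ 1: {1,3,7,9,10,13,14,15}  ✓accept
'a' @ 2: {1,3,7,13,14,15}  ✓accept
'a' @ 3: {1,3,7,13,14,15}  ✓accept
final: {1,3,7,13,14,15}; accept 1 in set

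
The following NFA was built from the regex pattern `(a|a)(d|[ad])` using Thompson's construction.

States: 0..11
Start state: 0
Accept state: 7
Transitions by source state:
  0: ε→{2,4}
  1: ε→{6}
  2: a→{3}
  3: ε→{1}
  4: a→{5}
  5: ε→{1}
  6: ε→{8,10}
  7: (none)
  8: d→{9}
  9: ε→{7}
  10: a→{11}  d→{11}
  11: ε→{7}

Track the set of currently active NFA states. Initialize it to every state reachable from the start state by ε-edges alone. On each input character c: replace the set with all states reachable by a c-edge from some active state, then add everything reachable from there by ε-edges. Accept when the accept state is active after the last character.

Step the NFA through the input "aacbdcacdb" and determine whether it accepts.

S₀ = ε-closure({0}) = {0,2,4}
'a' @ 1: {1,3,5,6,8,10}
'a' @ 2: {7,11}  [accepting]
'c' @ 3: {}  — no active states
rest 'bdcacdb' ignored (set empty)
after full input: {}  (accept=7 not in)

Answer: REJECT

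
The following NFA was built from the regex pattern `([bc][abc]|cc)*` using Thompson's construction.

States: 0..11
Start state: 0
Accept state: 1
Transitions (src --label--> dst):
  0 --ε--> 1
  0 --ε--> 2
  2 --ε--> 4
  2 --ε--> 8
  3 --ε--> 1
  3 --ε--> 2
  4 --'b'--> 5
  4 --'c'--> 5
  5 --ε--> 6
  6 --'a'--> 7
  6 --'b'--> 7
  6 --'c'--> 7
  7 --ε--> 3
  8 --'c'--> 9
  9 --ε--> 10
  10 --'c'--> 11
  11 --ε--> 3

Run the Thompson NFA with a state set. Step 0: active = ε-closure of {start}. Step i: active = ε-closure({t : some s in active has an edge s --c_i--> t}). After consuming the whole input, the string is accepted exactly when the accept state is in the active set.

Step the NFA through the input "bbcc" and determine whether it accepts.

Answer: ACCEPT

Trace:
initial (ε-close {0}): {0,1,2,4,8}
'b' @ 1: {5,6}
'b' @ 2: {1,2,3,4,7,8}  (accept∈set)
'c' @ 3: {5,6,9,10}
'c' @ 4: {1,2,3,4,7,8,11}  (accept∈set)
after full input: {1,2,3,4,7,8,11}  (accept=1 in)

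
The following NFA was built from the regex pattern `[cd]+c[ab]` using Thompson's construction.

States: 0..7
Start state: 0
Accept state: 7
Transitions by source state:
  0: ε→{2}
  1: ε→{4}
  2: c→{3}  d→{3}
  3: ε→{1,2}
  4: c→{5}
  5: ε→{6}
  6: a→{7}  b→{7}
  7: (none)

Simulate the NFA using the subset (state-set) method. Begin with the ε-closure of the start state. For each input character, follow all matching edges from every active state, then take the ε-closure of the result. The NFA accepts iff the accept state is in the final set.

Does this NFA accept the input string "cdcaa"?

Answer: REJECT

Trace:
S₀ = ε-closure({0}) = {0,2}
'c' @ 1: {1,2,3,4}
'd' @ 2: {1,2,3,4}
'c' @ 3: {1,2,3,4,5,6}
'a' @ 4: {7}  ✓accept
'a' @ 5: {}  — state set empty
end set {} — state 7 not in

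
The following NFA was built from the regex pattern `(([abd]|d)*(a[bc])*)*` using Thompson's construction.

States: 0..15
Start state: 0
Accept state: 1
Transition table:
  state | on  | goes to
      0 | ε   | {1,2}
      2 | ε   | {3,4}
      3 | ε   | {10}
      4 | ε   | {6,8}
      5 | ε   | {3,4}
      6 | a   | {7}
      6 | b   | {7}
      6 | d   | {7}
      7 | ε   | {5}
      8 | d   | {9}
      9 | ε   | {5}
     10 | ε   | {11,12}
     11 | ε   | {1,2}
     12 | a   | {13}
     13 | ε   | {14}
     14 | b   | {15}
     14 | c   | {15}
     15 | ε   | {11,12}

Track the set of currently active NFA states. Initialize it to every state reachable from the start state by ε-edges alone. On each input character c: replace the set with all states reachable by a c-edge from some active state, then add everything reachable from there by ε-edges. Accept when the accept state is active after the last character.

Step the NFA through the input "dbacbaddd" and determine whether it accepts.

Answer: ACCEPT

Trace:
start: ε-closure({0}) = {0,1,2,3,4,6,8,10,11,12}
'd' @ 1: {1,2,3,4,5,6,7,8,9,10,11,12}  [accepting]
'b' @ 2: {1,2,3,4,5,6,7,8,10,11,12}  [accepting]
'a' @ 3: {1,2,3,4,5,6,7,8,10,11,12,13,14}  [accepting]
'c' @ 4: {1,2,3,4,6,8,10,11,12,15}  [accepting]
'b' @ 5: {1,2,3,4,5,6,7,8,10,11,12}  [accepting]
'a' @ 6: {1,2,3,4,5,6,7,8,10,11,12,13,14}  [accepting]
'd' @ 7: {1,2,3,4,5,6,7,8,9,10,11,12}  [accepting]
'd' @ 8: {1,2,3,4,5,6,7,8,9,10,11,12}  [accepting]
'd' @ 9: {1,2,3,4,5,6,7,8,9,10,11,12}  [accepting]
after full input: {1,2,3,4,5,6,7,8,9,10,11,12}  (accept=1 in)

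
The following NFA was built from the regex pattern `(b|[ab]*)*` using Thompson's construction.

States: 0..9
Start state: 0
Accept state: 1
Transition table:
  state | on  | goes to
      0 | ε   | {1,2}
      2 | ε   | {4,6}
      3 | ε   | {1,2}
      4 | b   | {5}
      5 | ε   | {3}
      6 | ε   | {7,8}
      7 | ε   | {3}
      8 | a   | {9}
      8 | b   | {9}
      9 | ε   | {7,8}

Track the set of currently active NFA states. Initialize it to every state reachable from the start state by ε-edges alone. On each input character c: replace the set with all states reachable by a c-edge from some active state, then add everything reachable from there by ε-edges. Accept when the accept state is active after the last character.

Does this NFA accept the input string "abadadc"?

Answer: REJECT

Steps:
initial (ε-close {0}): {0,1,2,3,4,6,7,8}
'a' @ 1: {1,2,3,4,6,7,8,9}  (accept∈set)
'b' @ 2: {1,2,3,4,5,6,7,8,9}  (accept∈set)
'a' @ 3: {1,2,3,4,6,7,8,9}  (accept∈set)
'd' @ 4: {}  — dead — no transitions
rest 'adc' ignored (set empty)
final: {}; accept 1 not in set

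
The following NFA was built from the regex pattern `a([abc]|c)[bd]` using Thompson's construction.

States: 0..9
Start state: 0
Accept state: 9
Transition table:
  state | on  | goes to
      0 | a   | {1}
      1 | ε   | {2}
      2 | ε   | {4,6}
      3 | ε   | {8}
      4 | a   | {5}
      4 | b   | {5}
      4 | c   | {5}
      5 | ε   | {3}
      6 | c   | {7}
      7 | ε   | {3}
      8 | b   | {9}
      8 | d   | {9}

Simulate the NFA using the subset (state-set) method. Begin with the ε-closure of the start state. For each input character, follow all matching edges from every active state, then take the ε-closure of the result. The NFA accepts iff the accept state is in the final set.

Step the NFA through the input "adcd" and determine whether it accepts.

S₀ = ε-closure({0}) = {0}
'a' @ 1: {1,2,4,6}
'd' @ 2: {}  — state set empty
rest 'cd' ignored (set empty)
final: {}; accept 9 not in set

Answer: REJECT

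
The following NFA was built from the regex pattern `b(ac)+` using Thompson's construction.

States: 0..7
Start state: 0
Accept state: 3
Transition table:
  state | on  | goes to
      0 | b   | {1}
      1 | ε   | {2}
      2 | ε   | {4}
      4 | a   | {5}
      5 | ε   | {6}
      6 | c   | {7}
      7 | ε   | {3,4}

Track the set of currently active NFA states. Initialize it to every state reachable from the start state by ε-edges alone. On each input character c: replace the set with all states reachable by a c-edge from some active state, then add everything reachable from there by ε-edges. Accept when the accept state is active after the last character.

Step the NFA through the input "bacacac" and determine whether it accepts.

initial (ε-close {0}): {0}
'b' @ 1: {1,2,4}
'a' @ 2: {5,6}
'c' @ 3: {3,4,7}  [accepting]
'a' @ 4: {5,6}
'c' @ 5: {3,4,7}  [accepting]
'a' @ 6: {5,6}
'c' @ 7: {3,4,7}  [accepting]
end set {3,4,7} — state 3 in

Answer: ACCEPT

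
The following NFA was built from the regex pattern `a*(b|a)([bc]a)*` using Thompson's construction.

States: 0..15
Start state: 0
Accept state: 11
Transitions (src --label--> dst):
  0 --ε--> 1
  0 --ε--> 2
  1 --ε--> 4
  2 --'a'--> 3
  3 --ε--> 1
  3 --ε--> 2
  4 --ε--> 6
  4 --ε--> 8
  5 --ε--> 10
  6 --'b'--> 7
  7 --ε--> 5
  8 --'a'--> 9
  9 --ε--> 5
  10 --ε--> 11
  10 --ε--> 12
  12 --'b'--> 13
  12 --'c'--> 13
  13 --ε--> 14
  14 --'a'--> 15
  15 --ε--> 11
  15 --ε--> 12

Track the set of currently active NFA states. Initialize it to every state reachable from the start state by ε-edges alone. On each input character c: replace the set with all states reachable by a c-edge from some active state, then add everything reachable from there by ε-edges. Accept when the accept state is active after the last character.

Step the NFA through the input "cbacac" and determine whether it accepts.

start: ε-closure({0}) = {0,1,2,4,6,8}
'c' @ 1: {}  — dead — no transitions
rest 'bacac' ignored (set empty)
end set {} — state 11 not in

Answer: REJECT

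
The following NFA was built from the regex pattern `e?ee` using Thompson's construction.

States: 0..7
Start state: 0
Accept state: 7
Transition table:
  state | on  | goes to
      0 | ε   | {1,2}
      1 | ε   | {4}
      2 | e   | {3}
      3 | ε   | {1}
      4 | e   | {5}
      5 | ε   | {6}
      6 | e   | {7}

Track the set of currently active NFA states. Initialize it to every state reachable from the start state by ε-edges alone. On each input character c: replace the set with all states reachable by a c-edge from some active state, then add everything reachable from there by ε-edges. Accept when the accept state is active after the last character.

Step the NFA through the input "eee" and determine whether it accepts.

Answer: ACCEPT

Derivation:
S₀ = ε-closure({0}) = {0,1,2,4}
'e' @ 1: {1,3,4,5,6}
'e' @ 2: {5,6,7}  ✓accept
'e' @ 3: {7}  ✓accept
final: {7}; accept 7 in set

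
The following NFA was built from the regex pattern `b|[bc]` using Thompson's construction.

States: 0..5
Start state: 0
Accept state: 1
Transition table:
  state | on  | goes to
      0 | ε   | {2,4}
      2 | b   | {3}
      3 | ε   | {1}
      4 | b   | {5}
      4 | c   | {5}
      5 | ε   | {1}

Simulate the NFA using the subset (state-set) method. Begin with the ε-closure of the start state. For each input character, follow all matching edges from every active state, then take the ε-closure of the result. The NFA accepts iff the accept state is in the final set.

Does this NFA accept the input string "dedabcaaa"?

initial (ε-close {0}): {0,2,4}
'd' @ 1: {}  — dead — no transitions
rest 'edabcaaa' ignored (set empty)
final: {}; accept 1 not in set

Answer: REJECT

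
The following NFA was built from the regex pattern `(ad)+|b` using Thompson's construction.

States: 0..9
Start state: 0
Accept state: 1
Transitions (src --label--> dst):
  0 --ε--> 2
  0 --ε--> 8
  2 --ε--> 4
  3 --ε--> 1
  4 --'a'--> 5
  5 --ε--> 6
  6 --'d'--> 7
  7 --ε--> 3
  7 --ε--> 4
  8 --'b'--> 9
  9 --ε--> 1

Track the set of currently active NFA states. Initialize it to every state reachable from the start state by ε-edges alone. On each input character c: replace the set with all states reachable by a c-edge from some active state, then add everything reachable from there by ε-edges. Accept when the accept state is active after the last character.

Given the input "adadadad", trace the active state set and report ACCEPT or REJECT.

S₀ = ε-closure({0}) = {0,2,4,8}
'a' @ 1: {5,6}
'd' @ 2: {1,3,4,7}  [accepting]
'a' @ 3: {5,6}
'd' @ 4: {1,3,4,7}  [accepting]
'a' @ 5: {5,6}
'd' @ 6: {1,3,4,7}  [accepting]
'a' @ 7: {5,6}
'd' @ 8: {1,3,4,7}  [accepting]
after full input: {1,3,4,7}  (accept=1 in)

Answer: ACCEPT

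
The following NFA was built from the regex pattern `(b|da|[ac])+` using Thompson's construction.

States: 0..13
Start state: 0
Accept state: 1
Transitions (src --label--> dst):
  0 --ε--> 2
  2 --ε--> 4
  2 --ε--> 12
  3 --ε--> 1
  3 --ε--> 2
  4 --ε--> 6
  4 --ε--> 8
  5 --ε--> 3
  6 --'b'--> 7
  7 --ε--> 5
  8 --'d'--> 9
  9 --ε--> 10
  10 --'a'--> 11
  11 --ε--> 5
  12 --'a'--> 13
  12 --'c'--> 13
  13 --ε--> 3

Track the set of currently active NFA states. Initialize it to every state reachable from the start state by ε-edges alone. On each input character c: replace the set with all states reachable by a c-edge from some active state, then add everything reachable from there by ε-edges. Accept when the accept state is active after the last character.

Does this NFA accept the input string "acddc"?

initial (ε-close {0}): {0,2,4,6,8,12}
'a' @ 1: {1,2,3,4,6,8,12,13}  (accept∈set)
'c' @ 2: {1,2,3,4,6,8,12,13}  (accept∈set)
'd' @ 3: {9,10}
'd' @ 4: {}  — dead — no transitions
rest 'c' ignored (set empty)
end set {} — state 1 not in

Answer: REJECT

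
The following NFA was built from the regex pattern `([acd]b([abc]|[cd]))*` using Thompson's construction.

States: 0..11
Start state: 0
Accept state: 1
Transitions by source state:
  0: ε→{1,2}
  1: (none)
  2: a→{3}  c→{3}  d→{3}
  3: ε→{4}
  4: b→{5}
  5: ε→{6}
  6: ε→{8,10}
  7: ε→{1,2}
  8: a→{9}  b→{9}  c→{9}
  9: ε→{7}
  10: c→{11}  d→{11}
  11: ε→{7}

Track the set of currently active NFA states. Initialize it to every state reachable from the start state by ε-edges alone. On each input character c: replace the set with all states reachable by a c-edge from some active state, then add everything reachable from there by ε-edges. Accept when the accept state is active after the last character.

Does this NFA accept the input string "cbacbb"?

Answer: ACCEPT

Steps:
S₀ = ε-closure({0}) = {0,1,2}
'c' @ 1: {3,4}
'b' @ 2: {5,6,8,10}
'a' @ 3: {1,2,7,9}  [accepting]
'c' @ 4: {3,4}
'b' @ 5: {5,6,8,10}
'b' @ 6: {1,2,7,9}  [accepting]
end set {1,2,7,9} — state 1 in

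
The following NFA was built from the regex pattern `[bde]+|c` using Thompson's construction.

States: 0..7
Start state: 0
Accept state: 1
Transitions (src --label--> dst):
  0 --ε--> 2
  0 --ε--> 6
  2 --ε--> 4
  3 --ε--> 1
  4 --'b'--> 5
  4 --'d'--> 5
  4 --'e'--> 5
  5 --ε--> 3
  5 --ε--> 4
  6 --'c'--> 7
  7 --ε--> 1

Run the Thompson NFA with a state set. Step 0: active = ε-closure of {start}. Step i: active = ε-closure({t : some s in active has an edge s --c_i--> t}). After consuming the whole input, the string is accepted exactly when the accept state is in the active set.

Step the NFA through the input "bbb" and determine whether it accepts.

Answer: ACCEPT

Steps:
start: ε-closure({0}) = {0,2,4,6}
'b' @ 1: {1,3,4,5}  ✓accept
'b' @ 2: {1,3,4,5}  ✓accept
'b' @ 3: {1,3,4,5}  ✓accept
after full input: {1,3,4,5}  (accept=1 in)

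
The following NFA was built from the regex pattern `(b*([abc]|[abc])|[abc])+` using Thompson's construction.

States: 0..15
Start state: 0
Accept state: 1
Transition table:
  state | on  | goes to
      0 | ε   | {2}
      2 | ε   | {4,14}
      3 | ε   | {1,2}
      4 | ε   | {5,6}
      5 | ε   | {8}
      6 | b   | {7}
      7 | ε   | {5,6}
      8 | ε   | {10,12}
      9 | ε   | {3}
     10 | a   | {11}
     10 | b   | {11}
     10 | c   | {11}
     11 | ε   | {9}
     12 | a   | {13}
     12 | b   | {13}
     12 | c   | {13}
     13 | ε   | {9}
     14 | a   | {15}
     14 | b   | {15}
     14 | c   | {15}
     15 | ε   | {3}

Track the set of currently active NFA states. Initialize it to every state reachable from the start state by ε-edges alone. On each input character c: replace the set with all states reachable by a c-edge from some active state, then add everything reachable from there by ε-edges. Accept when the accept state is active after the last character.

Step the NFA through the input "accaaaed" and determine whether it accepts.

start: ε-closure({0}) = {0,2,4,5,6,8,10,12,14}
'a' @ 1: {1,2,3,4,5,6,8,9,10,11,12,13,14,15}  (accept∈set)
'c' @ 2: {1,2,3,4,5,6,8,9,10,11,12,13,14,15}  (accept∈set)
'c' @ 3: {1,2,3,4,5,6,8,9,10,11,12,13,14,15}  (accept∈set)
'a' @ 4: {1,2,3,4,5,6,8,9,10,11,12,13,14,15}  (accept∈set)
'a' @ 5: {1,2,3,4,5,6,8,9,10,11,12,13,14,15}  (accept∈set)
'a' @ 6: {1,2,3,4,5,6,8,9,10,11,12,13,14,15}  (accept∈set)
'e' @ 7: {}  — state set empty
rest 'd' ignored (set empty)
after full input: {}  (accept=1 not in)

Answer: REJECT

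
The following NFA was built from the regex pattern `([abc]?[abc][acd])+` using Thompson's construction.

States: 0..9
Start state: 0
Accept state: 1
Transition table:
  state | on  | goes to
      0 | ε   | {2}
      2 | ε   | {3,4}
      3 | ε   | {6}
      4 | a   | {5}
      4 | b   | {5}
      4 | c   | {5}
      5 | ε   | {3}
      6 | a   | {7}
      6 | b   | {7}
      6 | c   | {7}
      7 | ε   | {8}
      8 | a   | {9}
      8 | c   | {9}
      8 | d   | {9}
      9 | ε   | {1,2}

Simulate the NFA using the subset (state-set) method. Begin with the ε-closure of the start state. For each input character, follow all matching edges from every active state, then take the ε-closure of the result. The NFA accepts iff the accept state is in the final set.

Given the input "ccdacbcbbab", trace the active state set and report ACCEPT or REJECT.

S₀ = ε-closure({0}) = {0,2,3,4,6}
'c' @ 1: {3,5,6,7,8}
'c' @ 2: {1,2,3,4,6,7,8,9}  (accept∈set)
'd' @ 3: {1,2,3,4,6,9}  (accept∈set)
'a' @ 4: {3,5,6,7,8}
'c' @ 5: {1,2,3,4,6,7,8,9}  (accept∈set)
'b' @ 6: {3,5,6,7,8}
'c' @ 7: {1,2,3,4,6,7,8,9}  (accept∈set)
'b' @ 8: {3,5,6,7,8}
'b' @ 9: {7,8}
'a' @ 10: {1,2,3,4,6,9}  (accept∈set)
'b' @ 11: {3,5,6,7,8}
after full input: {3,5,6,7,8}  (accept=1 not in)

Answer: REJECT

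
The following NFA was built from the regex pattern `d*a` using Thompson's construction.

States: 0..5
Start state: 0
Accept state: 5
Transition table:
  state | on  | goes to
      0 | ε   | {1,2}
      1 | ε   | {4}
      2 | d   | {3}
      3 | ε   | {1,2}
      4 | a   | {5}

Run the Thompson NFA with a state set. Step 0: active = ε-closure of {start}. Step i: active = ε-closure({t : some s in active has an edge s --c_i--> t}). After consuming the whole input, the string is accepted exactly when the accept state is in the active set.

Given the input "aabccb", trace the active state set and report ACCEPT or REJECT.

start: ε-closure({0}) = {0,1,2,4}
'a' @ 1: {5}  [accepting]
'a' @ 2: {}  — dead — no transitions
rest 'bccb' ignored (set empty)
after full input: {}  (accept=5 not in)

Answer: REJECT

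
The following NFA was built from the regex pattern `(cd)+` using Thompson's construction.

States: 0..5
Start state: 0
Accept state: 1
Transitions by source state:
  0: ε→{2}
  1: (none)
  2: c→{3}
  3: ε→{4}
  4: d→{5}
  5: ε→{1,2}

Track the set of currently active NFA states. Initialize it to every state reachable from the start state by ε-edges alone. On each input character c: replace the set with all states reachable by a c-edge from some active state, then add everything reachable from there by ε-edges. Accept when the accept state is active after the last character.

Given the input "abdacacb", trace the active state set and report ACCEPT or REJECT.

initial (ε-close {0}): {0,2}
'a' @ 1: {}  — dead — no transitions
rest 'bdacacb' ignored (set empty)
end set {} — state 1 not in

Answer: REJECT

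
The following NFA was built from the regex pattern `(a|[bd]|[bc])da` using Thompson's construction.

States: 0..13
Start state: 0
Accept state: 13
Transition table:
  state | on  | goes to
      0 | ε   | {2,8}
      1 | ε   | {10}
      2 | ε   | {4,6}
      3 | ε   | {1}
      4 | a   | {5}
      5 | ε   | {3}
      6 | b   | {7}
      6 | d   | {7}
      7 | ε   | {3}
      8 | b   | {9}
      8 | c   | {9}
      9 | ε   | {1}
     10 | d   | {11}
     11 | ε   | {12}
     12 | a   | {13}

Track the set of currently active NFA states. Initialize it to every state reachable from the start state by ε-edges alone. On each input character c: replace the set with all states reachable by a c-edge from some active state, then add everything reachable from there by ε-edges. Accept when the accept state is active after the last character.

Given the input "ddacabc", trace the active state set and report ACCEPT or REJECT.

Answer: REJECT

Steps:
initial (ε-close {0}): {0,2,4,6,8}
'd' @ 1: {1,3,7,10}
'd' @ 2: {11,12}
'a' @ 3: {13}  [accepting]
'c' @ 4: {}  — dead — no transitions
rest 'abc' ignored (set empty)
after full input: {}  (accept=13 not in)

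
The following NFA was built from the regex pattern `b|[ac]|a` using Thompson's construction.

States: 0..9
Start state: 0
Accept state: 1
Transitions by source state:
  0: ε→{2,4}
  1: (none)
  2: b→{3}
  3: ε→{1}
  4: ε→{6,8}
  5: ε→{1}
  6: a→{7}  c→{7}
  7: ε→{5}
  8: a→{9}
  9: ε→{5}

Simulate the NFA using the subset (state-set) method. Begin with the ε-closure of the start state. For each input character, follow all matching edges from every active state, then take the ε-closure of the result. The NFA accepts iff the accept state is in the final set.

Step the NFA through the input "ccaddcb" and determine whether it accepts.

initial (ε-close {0}): {0,2,4,6,8}
'c' @ 1: {1,5,7}  ✓accept
'c' @ 2: {}  — state set empty
rest 'addcb' ignored (set empty)
final: {}; accept 1 not in set

Answer: REJECT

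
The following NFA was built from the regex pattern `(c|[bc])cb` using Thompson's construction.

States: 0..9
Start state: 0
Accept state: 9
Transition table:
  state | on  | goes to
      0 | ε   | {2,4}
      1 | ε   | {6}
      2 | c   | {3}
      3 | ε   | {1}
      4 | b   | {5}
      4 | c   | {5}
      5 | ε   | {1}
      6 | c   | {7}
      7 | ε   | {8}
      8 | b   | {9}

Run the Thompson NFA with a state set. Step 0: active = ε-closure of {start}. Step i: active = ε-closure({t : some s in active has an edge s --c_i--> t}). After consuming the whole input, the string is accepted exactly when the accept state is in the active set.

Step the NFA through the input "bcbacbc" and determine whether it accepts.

Answer: REJECT

Derivation:
start: ε-closure({0}) = {0,2,4}
'b' @ 1: {1,5,6}
'c' @ 2: {7,8}
'b' @ 3: {9}  ✓accept
'a' @ 4: {}  — no active states
rest 'cbc' ignored (set empty)
end set {} — state 9 not in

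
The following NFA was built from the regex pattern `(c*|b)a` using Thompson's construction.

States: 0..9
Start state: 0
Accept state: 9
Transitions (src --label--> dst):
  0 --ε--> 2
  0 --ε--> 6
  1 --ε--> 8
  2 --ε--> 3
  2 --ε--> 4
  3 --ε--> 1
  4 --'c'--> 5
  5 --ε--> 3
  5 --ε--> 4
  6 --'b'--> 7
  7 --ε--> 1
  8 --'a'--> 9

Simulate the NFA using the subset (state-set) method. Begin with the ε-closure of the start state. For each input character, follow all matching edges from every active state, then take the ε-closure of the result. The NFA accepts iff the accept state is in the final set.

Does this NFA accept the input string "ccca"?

Answer: ACCEPT

Steps:
initial (ε-close {0}): {0,1,2,3,4,6,8}
'c' @ 1: {1,3,4,5,8}
'c' @ 2: {1,3,4,5,8}
'c' @ 3: {1,3,4,5,8}
'a' @ 4: {9}  ✓accept
final: {9}; accept 9 in set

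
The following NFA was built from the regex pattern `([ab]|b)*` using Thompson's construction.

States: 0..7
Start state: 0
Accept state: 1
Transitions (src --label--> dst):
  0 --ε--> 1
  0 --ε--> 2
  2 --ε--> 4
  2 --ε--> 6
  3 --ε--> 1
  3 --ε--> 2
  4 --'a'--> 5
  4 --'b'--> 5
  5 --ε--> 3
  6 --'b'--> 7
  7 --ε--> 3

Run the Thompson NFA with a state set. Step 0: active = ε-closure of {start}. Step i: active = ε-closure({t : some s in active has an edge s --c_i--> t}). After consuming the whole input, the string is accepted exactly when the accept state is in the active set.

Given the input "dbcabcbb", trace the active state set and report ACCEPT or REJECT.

Answer: REJECT

Derivation:
initial (ε-close {0}): {0,1,2,4,6}
'd' @ 1: {}  — state set empty
rest 'bcabcbb' ignored (set empty)
after full input: {}  (accept=1 not in)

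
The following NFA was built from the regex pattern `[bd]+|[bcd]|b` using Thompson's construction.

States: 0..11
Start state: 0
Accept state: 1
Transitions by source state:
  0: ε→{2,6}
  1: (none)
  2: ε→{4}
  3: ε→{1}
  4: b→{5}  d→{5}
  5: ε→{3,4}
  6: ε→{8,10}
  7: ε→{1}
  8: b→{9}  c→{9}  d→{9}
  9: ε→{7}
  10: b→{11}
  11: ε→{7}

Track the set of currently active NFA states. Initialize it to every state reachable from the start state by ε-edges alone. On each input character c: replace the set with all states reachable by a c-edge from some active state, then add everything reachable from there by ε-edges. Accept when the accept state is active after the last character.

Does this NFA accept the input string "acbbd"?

initial (ε-close {0}): {0,2,4,6,8,10}
'a' @ 1: {}  — no active states
rest 'cbbd' ignored (set empty)
after full input: {}  (accept=1 not in)

Answer: REJECT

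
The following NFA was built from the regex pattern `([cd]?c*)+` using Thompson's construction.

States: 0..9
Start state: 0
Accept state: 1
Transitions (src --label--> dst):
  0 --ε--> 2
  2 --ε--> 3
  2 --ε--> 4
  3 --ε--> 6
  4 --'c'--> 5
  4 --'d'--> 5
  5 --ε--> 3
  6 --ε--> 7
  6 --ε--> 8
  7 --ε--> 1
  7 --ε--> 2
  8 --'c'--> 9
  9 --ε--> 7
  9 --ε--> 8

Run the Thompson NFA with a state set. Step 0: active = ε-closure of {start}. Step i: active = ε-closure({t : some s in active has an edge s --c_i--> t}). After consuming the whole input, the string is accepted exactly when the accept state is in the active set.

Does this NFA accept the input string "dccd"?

initial (ε-close {0}): {0,1,2,3,4,6,7,8}
'd' @ 1: {1,2,3,4,5,6,7,8}  [accepting]
'c' @ 2: {1,2,3,4,5,6,7,8,9}  [accepting]
'c' @ 3: {1,2,3,4,5,6,7,8,9}  [accepting]
'd' @ 4: {1,2,3,4,5,6,7,8}  [accepting]
end set {1,2,3,4,5,6,7,8} — state 1 in

Answer: ACCEPT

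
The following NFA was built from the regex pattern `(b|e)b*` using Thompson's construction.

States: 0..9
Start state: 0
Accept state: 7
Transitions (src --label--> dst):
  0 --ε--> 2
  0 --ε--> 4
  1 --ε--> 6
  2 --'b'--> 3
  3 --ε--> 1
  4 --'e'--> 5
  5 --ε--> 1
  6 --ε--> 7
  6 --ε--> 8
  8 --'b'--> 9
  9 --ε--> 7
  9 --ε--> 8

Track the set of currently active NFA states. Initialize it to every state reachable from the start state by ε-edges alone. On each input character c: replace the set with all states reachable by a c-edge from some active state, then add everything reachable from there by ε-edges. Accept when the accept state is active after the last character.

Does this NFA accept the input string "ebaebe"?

Answer: REJECT

Trace:
start: ε-closure({0}) = {0,2,4}
'e' @ 1: {1,5,6,7,8}  [accepting]
'b' @ 2: {7,8,9}  [accepting]
'a' @ 3: {}  — state set empty
rest 'ebe' ignored (set empty)
after full input: {}  (accept=7 not in)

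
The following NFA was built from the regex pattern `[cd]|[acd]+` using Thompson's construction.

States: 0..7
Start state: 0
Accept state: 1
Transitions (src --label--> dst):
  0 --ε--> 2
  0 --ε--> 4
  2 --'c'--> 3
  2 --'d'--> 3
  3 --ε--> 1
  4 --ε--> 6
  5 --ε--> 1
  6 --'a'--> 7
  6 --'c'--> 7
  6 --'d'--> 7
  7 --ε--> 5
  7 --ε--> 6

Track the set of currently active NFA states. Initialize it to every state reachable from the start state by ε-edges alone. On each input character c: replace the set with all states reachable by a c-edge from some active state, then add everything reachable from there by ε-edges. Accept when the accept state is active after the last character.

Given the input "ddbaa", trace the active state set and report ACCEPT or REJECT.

initial (ε-close {0}): {0,2,4,6}
'd' @ 1: {1,3,5,6,7}  [accepting]
'd' @ 2: {1,5,6,7}  [accepting]
'b' @ 3: {}  — no active states
rest 'aa' ignored (set empty)
final: {}; accept 1 not in set

Answer: REJECT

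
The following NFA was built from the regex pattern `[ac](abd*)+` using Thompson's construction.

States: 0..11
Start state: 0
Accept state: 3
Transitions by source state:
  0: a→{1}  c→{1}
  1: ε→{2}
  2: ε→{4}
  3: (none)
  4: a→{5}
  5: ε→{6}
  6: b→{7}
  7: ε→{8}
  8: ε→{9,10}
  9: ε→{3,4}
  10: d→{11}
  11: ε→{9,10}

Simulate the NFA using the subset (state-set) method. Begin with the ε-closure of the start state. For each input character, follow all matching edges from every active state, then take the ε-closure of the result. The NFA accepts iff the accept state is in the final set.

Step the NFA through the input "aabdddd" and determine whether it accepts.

Answer: ACCEPT

Derivation:
S₀ = ε-closure({0}) = {0}
'a' @ 1: {1,2,4}
'a' @ 2: {5,6}
'b' @ 3: {3,4,7,8,9,10}  ✓accept
'd' @ 4: {3,4,9,10,11}  ✓accept
'd' @ 5: {3,4,9,10,11}  ✓accept
'd' @ 6: {3,4,9,10,11}  ✓accept
'd' @ 7: {3,4,9,10,11}  ✓accept
after full input: {3,4,9,10,11}  (accept=3 in)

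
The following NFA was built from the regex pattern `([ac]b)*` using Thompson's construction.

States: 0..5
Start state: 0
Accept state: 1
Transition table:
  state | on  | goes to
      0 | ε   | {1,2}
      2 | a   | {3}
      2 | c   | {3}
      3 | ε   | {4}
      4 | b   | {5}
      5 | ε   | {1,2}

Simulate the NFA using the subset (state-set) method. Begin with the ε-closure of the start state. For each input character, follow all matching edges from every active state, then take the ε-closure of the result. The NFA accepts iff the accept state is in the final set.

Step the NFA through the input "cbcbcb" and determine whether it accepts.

Answer: ACCEPT

Trace:
initial (ε-close {0}): {0,1,2}
'c' @ 1: {3,4}
'b' @ 2: {1,2,5}  ✓accept
'c' @ 3: {3,4}
'b' @ 4: {1,2,5}  ✓accept
'c' @ 5: {3,4}
'b' @ 6: {1,2,5}  ✓accept
after full input: {1,2,5}  (accept=1 in)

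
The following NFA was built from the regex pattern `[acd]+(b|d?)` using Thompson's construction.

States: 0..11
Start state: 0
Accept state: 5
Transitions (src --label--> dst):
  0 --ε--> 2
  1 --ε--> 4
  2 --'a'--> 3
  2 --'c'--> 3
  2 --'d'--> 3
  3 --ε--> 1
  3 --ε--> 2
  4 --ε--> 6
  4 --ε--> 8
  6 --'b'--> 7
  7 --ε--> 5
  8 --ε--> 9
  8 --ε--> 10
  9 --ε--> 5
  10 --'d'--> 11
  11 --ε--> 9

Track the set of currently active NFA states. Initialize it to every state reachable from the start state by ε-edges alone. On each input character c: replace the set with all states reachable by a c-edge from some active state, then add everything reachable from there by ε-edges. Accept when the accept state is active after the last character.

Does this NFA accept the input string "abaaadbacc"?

Answer: REJECT

Derivation:
initial (ε-close {0}): {0,2}
'a' @ 1: {1,2,3,4,5,6,8,9,10}  (accept∈set)
'b' @ 2: {5,7}  (accept∈set)
'a' @ 3: {}  — dead — no transitions
rest 'aadbacc' ignored (set empty)
final: {}; accept 5 not in set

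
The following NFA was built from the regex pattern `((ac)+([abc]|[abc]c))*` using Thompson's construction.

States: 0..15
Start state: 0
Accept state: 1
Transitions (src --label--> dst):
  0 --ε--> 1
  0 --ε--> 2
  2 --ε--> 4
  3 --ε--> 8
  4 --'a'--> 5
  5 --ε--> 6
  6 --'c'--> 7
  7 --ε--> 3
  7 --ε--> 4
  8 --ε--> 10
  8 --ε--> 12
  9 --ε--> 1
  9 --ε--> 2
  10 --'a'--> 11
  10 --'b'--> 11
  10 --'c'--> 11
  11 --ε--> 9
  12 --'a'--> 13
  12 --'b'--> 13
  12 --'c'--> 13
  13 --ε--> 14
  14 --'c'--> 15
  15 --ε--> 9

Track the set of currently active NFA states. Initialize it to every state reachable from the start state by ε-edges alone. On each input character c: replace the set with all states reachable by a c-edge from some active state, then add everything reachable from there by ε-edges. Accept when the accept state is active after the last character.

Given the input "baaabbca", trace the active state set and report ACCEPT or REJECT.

S₀ = ε-closure({0}) = {0,1,2,4}
'b' @ 1: {}  — no active states
rest 'aaabbca' ignored (set empty)
after full input: {}  (accept=1 not in)

Answer: REJECT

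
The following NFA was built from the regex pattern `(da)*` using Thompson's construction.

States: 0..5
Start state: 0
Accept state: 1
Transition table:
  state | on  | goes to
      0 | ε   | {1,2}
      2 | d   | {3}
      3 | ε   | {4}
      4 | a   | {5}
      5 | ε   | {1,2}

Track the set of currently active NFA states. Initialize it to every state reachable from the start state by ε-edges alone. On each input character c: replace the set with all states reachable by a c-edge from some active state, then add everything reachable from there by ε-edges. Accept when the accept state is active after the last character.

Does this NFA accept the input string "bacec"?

S₀ = ε-closure({0}) = {0,1,2}
'b' @ 1: {}  — state set empty
rest 'acec' ignored (set empty)
end set {} — state 1 not in

Answer: REJECT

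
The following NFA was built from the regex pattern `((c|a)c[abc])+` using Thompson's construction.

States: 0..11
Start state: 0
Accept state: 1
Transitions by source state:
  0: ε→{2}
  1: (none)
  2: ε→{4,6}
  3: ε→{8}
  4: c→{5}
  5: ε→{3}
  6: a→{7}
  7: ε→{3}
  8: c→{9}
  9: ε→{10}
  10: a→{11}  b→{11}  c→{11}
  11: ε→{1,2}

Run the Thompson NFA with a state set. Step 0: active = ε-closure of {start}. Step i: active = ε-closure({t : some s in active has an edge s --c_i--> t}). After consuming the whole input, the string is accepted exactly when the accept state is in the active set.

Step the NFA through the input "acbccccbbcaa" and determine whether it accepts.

Answer: REJECT

Trace:
start: ε-closure({0}) = {0,2,4,6}
'a' @ 1: {3,7,8}
'c' @ 2: {9,10}
'b' @ 3: {1,2,4,6,11}  ✓accept
'c' @ 4: {3,5,8}
'c' @ 5: {9,10}
'c' @ 6: {1,2,4,6,11}  ✓accept
'c' @ 7: {3,5,8}
'b' @ 8: {}  — no active states
rest 'bcaa' ignored (set empty)
end set {} — state 1 not in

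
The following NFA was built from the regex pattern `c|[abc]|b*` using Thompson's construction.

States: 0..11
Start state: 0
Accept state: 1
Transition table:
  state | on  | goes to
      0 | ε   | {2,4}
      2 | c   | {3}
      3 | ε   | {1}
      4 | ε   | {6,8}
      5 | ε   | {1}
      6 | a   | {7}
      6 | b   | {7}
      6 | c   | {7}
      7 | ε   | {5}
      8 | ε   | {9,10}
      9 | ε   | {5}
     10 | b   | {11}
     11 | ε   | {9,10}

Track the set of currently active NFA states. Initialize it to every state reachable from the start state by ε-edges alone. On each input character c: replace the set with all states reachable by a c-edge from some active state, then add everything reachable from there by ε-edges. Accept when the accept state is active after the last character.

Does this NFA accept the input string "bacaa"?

Answer: REJECT

Trace:
S₀ = ε-closure({0}) = {0,1,2,4,5,6,8,9,10}
'b' @ 1: {1,5,7,9,10,11}  (accept∈set)
'a' @ 2: {}  — dead — no transitions
rest 'caa' ignored (set empty)
end set {} — state 1 not in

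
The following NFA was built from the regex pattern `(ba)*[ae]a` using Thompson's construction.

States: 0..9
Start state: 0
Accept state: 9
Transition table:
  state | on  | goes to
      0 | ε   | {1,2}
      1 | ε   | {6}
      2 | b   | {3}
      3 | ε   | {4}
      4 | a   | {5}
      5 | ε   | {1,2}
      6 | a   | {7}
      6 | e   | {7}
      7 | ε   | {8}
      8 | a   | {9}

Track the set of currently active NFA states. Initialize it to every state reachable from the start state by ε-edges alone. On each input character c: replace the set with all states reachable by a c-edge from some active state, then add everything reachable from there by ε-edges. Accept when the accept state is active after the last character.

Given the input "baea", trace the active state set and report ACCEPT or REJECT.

Answer: ACCEPT

Steps:
initial (ε-close {0}): {0,1,2,6}
'b' @ 1: {3,4}
'a' @ 2: {1,2,5,6}
'e' @ 3: {7,8}
'a' @ 4: {9}  [accepting]
end set {9} — state 9 in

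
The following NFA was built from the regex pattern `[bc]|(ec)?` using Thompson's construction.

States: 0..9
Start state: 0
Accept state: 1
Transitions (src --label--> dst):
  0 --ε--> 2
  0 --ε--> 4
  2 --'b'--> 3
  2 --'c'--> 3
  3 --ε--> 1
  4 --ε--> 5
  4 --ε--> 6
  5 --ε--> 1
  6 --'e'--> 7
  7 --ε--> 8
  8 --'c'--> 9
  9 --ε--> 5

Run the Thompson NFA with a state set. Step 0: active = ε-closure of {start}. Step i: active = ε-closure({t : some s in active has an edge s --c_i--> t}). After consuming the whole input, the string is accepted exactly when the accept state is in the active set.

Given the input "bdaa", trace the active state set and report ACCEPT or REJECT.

Answer: REJECT

Trace:
initial (ε-close {0}): {0,1,2,4,5,6}
'b' @ 1: {1,3}  ✓accept
'd' @ 2: {}  — state set empty
rest 'aa' ignored (set empty)
end set {} — state 1 not in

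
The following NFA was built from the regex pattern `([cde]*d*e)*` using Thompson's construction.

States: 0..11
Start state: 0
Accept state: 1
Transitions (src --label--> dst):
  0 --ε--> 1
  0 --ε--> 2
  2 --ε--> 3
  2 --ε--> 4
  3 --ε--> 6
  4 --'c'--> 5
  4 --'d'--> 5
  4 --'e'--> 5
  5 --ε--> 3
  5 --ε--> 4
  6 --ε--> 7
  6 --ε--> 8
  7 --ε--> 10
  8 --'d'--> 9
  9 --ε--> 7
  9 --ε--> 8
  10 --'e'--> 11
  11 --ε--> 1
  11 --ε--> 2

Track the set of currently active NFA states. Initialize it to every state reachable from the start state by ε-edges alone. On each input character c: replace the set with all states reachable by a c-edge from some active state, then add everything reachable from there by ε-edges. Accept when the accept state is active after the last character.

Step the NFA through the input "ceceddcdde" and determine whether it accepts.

Answer: ACCEPT

Steps:
start: ε-closure({0}) = {0,1,2,3,4,6,7,8,10}
'c' @ 1: {3,4,5,6,7,8,10}
'e' @ 2: {1,2,3,4,5,6,7,8,10,11}  ✓accept
'c' @ 3: {3,4,5,6,7,8,10}
'e' @ 4: {1,2,3,4,5,6,7,8,10,11}  ✓accept
'd' @ 5: {3,4,5,6,7,8,9,10}
'd' @ 6: {3,4,5,6,7,8,9,10}
'c' @ 7: {3,4,5,6,7,8,10}
'd' @ 8: {3,4,5,6,7,8,9,10}
'd' @ 9: {3,4,5,6,7,8,9,10}
'e' @ 10: {1,2,3,4,5,6,7,8,10,11}  ✓accept
final: {1,2,3,4,5,6,7,8,10,11}; accept 1 in set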